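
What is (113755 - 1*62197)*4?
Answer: 206232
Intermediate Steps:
(113755 - 1*62197)*4 = (113755 - 62197)*4 = 51558*4 = 206232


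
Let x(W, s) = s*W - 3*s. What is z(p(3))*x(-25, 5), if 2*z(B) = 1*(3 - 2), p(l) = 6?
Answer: -70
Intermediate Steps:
x(W, s) = -3*s + W*s (x(W, s) = W*s - 3*s = -3*s + W*s)
z(B) = 1/2 (z(B) = (1*(3 - 2))/2 = (1*1)/2 = (1/2)*1 = 1/2)
z(p(3))*x(-25, 5) = (5*(-3 - 25))/2 = (5*(-28))/2 = (1/2)*(-140) = -70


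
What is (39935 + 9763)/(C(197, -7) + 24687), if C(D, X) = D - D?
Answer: 5522/2743 ≈ 2.0131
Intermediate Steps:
C(D, X) = 0
(39935 + 9763)/(C(197, -7) + 24687) = (39935 + 9763)/(0 + 24687) = 49698/24687 = 49698*(1/24687) = 5522/2743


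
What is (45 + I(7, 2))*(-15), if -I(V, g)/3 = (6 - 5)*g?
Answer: -585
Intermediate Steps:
I(V, g) = -3*g (I(V, g) = -3*(6 - 5)*g = -3*g)
(45 + I(7, 2))*(-15) = (45 - 3*2)*(-15) = (45 - 6)*(-15) = 39*(-15) = -585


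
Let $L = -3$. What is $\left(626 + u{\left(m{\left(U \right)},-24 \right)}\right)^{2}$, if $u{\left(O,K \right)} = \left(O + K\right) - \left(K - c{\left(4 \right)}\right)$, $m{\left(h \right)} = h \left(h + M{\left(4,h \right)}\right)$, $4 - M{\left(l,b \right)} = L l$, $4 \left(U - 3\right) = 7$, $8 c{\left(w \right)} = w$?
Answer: $\frac{134583201}{256} \approx 5.2572 \cdot 10^{5}$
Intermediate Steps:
$c{\left(w \right)} = \frac{w}{8}$
$U = \frac{19}{4}$ ($U = 3 + \frac{1}{4} \cdot 7 = 3 + \frac{7}{4} = \frac{19}{4} \approx 4.75$)
$M{\left(l,b \right)} = 4 + 3 l$ ($M{\left(l,b \right)} = 4 - - 3 l = 4 + 3 l$)
$m{\left(h \right)} = h \left(16 + h\right)$ ($m{\left(h \right)} = h \left(h + \left(4 + 3 \cdot 4\right)\right) = h \left(h + \left(4 + 12\right)\right) = h \left(h + 16\right) = h \left(16 + h\right)$)
$u{\left(O,K \right)} = \frac{1}{2} + O$ ($u{\left(O,K \right)} = \left(O + K\right) - \left(- \frac{1}{2} + K\right) = \left(K + O\right) - \left(- \frac{1}{2} + K\right) = \frac{1}{2} + O$)
$\left(626 + u{\left(m{\left(U \right)},-24 \right)}\right)^{2} = \left(626 + \left(\frac{1}{2} + \frac{19 \left(16 + \frac{19}{4}\right)}{4}\right)\right)^{2} = \left(626 + \left(\frac{1}{2} + \frac{19}{4} \cdot \frac{83}{4}\right)\right)^{2} = \left(626 + \left(\frac{1}{2} + \frac{1577}{16}\right)\right)^{2} = \left(626 + \frac{1585}{16}\right)^{2} = \left(\frac{11601}{16}\right)^{2} = \frac{134583201}{256}$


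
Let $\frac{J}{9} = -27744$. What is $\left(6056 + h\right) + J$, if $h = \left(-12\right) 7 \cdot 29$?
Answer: $-246076$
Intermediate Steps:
$J = -249696$ ($J = 9 \left(-27744\right) = -249696$)
$h = -2436$ ($h = \left(-84\right) 29 = -2436$)
$\left(6056 + h\right) + J = \left(6056 - 2436\right) - 249696 = 3620 - 249696 = -246076$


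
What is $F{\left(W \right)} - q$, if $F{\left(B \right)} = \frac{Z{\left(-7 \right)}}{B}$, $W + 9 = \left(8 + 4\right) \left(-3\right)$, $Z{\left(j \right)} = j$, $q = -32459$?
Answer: $\frac{1460662}{45} \approx 32459.0$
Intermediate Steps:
$W = -45$ ($W = -9 + \left(8 + 4\right) \left(-3\right) = -9 + 12 \left(-3\right) = -9 - 36 = -45$)
$F{\left(B \right)} = - \frac{7}{B}$
$F{\left(W \right)} - q = - \frac{7}{-45} - -32459 = \left(-7\right) \left(- \frac{1}{45}\right) + 32459 = \frac{7}{45} + 32459 = \frac{1460662}{45}$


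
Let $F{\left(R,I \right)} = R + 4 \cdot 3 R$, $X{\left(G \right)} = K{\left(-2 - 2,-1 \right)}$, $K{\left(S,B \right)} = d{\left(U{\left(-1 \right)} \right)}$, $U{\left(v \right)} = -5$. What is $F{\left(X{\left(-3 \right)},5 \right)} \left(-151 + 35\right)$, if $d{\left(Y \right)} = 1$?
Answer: $-1508$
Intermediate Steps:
$K{\left(S,B \right)} = 1$
$X{\left(G \right)} = 1$
$F{\left(R,I \right)} = 13 R$ ($F{\left(R,I \right)} = R + 12 R = 13 R$)
$F{\left(X{\left(-3 \right)},5 \right)} \left(-151 + 35\right) = 13 \cdot 1 \left(-151 + 35\right) = 13 \left(-116\right) = -1508$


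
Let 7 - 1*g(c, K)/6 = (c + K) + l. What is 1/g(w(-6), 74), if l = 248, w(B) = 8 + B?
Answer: -1/1902 ≈ -0.00052576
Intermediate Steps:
g(c, K) = -1446 - 6*K - 6*c (g(c, K) = 42 - 6*((c + K) + 248) = 42 - 6*((K + c) + 248) = 42 - 6*(248 + K + c) = 42 + (-1488 - 6*K - 6*c) = -1446 - 6*K - 6*c)
1/g(w(-6), 74) = 1/(-1446 - 6*74 - 6*(8 - 6)) = 1/(-1446 - 444 - 6*2) = 1/(-1446 - 444 - 12) = 1/(-1902) = -1/1902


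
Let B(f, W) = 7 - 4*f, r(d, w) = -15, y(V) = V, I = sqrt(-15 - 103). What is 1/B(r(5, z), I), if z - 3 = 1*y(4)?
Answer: 1/67 ≈ 0.014925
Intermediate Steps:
I = I*sqrt(118) (I = sqrt(-118) = I*sqrt(118) ≈ 10.863*I)
z = 7 (z = 3 + 1*4 = 3 + 4 = 7)
1/B(r(5, z), I) = 1/(7 - 4*(-15)) = 1/(7 + 60) = 1/67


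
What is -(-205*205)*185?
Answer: 7774625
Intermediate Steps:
-(-205*205)*185 = -(-42025)*185 = -1*(-7774625) = 7774625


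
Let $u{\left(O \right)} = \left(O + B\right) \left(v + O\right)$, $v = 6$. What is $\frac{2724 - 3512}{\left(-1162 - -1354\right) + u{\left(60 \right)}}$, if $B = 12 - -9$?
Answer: $- \frac{394}{2769} \approx -0.14229$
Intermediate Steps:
$B = 21$ ($B = 12 + 9 = 21$)
$u{\left(O \right)} = \left(6 + O\right) \left(21 + O\right)$ ($u{\left(O \right)} = \left(O + 21\right) \left(6 + O\right) = \left(21 + O\right) \left(6 + O\right) = \left(6 + O\right) \left(21 + O\right)$)
$\frac{2724 - 3512}{\left(-1162 - -1354\right) + u{\left(60 \right)}} = \frac{2724 - 3512}{\left(-1162 - -1354\right) + \left(126 + 60^{2} + 27 \cdot 60\right)} = - \frac{788}{\left(-1162 + 1354\right) + \left(126 + 3600 + 1620\right)} = - \frac{788}{192 + 5346} = - \frac{788}{5538} = \left(-788\right) \frac{1}{5538} = - \frac{394}{2769}$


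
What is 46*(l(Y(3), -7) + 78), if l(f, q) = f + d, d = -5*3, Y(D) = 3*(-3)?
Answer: 2484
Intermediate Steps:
Y(D) = -9
d = -15
l(f, q) = -15 + f (l(f, q) = f - 15 = -15 + f)
46*(l(Y(3), -7) + 78) = 46*((-15 - 9) + 78) = 46*(-24 + 78) = 46*54 = 2484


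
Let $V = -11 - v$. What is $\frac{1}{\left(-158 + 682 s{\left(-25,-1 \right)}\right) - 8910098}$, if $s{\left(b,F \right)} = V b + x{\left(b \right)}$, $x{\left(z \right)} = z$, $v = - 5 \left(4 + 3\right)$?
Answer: $- \frac{1}{9336506} \approx -1.0711 \cdot 10^{-7}$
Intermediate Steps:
$v = -35$ ($v = \left(-5\right) 7 = -35$)
$V = 24$ ($V = -11 - -35 = -11 + 35 = 24$)
$s{\left(b,F \right)} = 25 b$ ($s{\left(b,F \right)} = 24 b + b = 25 b$)
$\frac{1}{\left(-158 + 682 s{\left(-25,-1 \right)}\right) - 8910098} = \frac{1}{\left(-158 + 682 \cdot 25 \left(-25\right)\right) - 8910098} = \frac{1}{\left(-158 + 682 \left(-625\right)\right) - 8910098} = \frac{1}{\left(-158 - 426250\right) - 8910098} = \frac{1}{-426408 - 8910098} = \frac{1}{-9336506} = - \frac{1}{9336506}$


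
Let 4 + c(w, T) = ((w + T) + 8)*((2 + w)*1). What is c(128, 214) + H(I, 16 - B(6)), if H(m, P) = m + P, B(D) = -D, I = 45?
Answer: 45563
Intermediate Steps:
c(w, T) = -4 + (2 + w)*(8 + T + w) (c(w, T) = -4 + ((w + T) + 8)*((2 + w)*1) = -4 + ((T + w) + 8)*(2 + w) = -4 + (8 + T + w)*(2 + w) = -4 + (2 + w)*(8 + T + w))
H(m, P) = P + m
c(128, 214) + H(I, 16 - B(6)) = (12 + 128² + 2*214 + 10*128 + 214*128) + ((16 - (-1)*6) + 45) = (12 + 16384 + 428 + 1280 + 27392) + ((16 - 1*(-6)) + 45) = 45496 + ((16 + 6) + 45) = 45496 + (22 + 45) = 45496 + 67 = 45563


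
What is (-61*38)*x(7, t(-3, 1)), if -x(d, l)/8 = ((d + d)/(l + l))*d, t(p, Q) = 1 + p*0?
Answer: 908656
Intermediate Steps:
t(p, Q) = 1 (t(p, Q) = 1 + 0 = 1)
x(d, l) = -8*d**2/l (x(d, l) = -8*(d + d)/(l + l)*d = -8*(2*d)/((2*l))*d = -8*(2*d)*(1/(2*l))*d = -8*d/l*d = -8*d**2/l)
(-61*38)*x(7, t(-3, 1)) = (-61*38)*(-8*7**2/1) = -(-18544)*49 = -2318*(-392) = 908656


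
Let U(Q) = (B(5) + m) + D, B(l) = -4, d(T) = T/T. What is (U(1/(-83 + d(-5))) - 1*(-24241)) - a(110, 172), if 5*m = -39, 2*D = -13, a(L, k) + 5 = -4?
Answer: 242317/10 ≈ 24232.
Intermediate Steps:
a(L, k) = -9 (a(L, k) = -5 - 4 = -9)
d(T) = 1
D = -13/2 (D = (½)*(-13) = -13/2 ≈ -6.5000)
m = -39/5 (m = (⅕)*(-39) = -39/5 ≈ -7.8000)
U(Q) = -183/10 (U(Q) = (-4 - 39/5) - 13/2 = -59/5 - 13/2 = -183/10)
(U(1/(-83 + d(-5))) - 1*(-24241)) - a(110, 172) = (-183/10 - 1*(-24241)) - 1*(-9) = (-183/10 + 24241) + 9 = 242227/10 + 9 = 242317/10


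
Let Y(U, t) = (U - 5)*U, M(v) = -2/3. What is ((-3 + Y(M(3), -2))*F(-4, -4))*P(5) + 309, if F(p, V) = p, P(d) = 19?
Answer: 2249/9 ≈ 249.89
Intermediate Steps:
M(v) = -⅔ (M(v) = -2/3 = -1*⅔ = -⅔)
Y(U, t) = U*(-5 + U) (Y(U, t) = (-5 + U)*U = U*(-5 + U))
((-3 + Y(M(3), -2))*F(-4, -4))*P(5) + 309 = ((-3 - 2*(-5 - ⅔)/3)*(-4))*19 + 309 = ((-3 - ⅔*(-17/3))*(-4))*19 + 309 = ((-3 + 34/9)*(-4))*19 + 309 = ((7/9)*(-4))*19 + 309 = -28/9*19 + 309 = -532/9 + 309 = 2249/9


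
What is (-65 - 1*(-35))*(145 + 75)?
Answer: -6600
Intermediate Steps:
(-65 - 1*(-35))*(145 + 75) = (-65 + 35)*220 = -30*220 = -6600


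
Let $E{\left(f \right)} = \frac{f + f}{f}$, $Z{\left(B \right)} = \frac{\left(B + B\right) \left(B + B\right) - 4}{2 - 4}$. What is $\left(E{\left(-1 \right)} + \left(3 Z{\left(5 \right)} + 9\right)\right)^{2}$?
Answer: $17689$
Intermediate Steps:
$Z{\left(B \right)} = 2 - 2 B^{2}$ ($Z{\left(B \right)} = \frac{2 B 2 B - 4}{-2} = \left(4 B^{2} - 4\right) \left(- \frac{1}{2}\right) = \left(-4 + 4 B^{2}\right) \left(- \frac{1}{2}\right) = 2 - 2 B^{2}$)
$E{\left(f \right)} = 2$ ($E{\left(f \right)} = \frac{2 f}{f} = 2$)
$\left(E{\left(-1 \right)} + \left(3 Z{\left(5 \right)} + 9\right)\right)^{2} = \left(2 + \left(3 \left(2 - 2 \cdot 5^{2}\right) + 9\right)\right)^{2} = \left(2 + \left(3 \left(2 - 50\right) + 9\right)\right)^{2} = \left(2 + \left(3 \left(-48\right) + 9\right)\right)^{2} = \left(2 + \left(-144 + 9\right)\right)^{2} = \left(2 - 135\right)^{2} = \left(-133\right)^{2} = 17689$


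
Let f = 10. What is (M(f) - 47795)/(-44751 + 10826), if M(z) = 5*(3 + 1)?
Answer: 1911/1357 ≈ 1.4083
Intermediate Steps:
M(z) = 20 (M(z) = 5*4 = 20)
(M(f) - 47795)/(-44751 + 10826) = (20 - 47795)/(-44751 + 10826) = -47775/(-33925) = -47775*(-1/33925) = 1911/1357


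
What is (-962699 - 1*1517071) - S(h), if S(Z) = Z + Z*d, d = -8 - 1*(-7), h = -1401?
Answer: -2479770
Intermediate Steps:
d = -1 (d = -8 + 7 = -1)
S(Z) = 0 (S(Z) = Z + Z*(-1) = Z - Z = 0)
(-962699 - 1*1517071) - S(h) = (-962699 - 1*1517071) - 1*0 = (-962699 - 1517071) + 0 = -2479770 + 0 = -2479770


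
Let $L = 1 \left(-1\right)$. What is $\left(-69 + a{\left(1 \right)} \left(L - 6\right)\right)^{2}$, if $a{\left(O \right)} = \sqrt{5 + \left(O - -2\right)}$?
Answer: $5153 + 1932 \sqrt{2} \approx 7885.3$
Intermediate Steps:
$a{\left(O \right)} = \sqrt{7 + O}$ ($a{\left(O \right)} = \sqrt{5 + \left(O + 2\right)} = \sqrt{5 + \left(2 + O\right)} = \sqrt{7 + O}$)
$L = -1$
$\left(-69 + a{\left(1 \right)} \left(L - 6\right)\right)^{2} = \left(-69 + \sqrt{7 + 1} \left(-1 - 6\right)\right)^{2} = \left(-69 + \sqrt{8} \left(-7\right)\right)^{2} = \left(-69 + 2 \sqrt{2} \left(-7\right)\right)^{2} = \left(-69 - 14 \sqrt{2}\right)^{2}$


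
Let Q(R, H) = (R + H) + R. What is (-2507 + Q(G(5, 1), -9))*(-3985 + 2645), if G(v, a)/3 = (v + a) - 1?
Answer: 3331240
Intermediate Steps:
G(v, a) = -3 + 3*a + 3*v (G(v, a) = 3*((v + a) - 1) = 3*((a + v) - 1) = 3*(-1 + a + v) = -3 + 3*a + 3*v)
Q(R, H) = H + 2*R (Q(R, H) = (H + R) + R = H + 2*R)
(-2507 + Q(G(5, 1), -9))*(-3985 + 2645) = (-2507 + (-9 + 2*(-3 + 3*1 + 3*5)))*(-3985 + 2645) = (-2507 + (-9 + 2*(-3 + 3 + 15)))*(-1340) = (-2507 + (-9 + 2*15))*(-1340) = (-2507 + (-9 + 30))*(-1340) = (-2507 + 21)*(-1340) = -2486*(-1340) = 3331240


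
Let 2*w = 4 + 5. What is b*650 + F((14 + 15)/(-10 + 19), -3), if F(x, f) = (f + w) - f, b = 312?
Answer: 405609/2 ≈ 2.0280e+5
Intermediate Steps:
w = 9/2 (w = (4 + 5)/2 = (½)*9 = 9/2 ≈ 4.5000)
F(x, f) = 9/2 (F(x, f) = (f + 9/2) - f = (9/2 + f) - f = 9/2)
b*650 + F((14 + 15)/(-10 + 19), -3) = 312*650 + 9/2 = 202800 + 9/2 = 405609/2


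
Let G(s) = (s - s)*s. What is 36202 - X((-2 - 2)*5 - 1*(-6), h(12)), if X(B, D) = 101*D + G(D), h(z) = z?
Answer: 34990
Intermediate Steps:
G(s) = 0 (G(s) = 0*s = 0)
X(B, D) = 101*D (X(B, D) = 101*D + 0 = 101*D)
36202 - X((-2 - 2)*5 - 1*(-6), h(12)) = 36202 - 101*12 = 36202 - 1*1212 = 36202 - 1212 = 34990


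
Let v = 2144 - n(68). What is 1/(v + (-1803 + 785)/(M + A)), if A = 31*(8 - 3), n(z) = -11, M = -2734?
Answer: 2579/5558763 ≈ 0.00046395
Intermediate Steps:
A = 155 (A = 31*5 = 155)
v = 2155 (v = 2144 - 1*(-11) = 2144 + 11 = 2155)
1/(v + (-1803 + 785)/(M + A)) = 1/(2155 + (-1803 + 785)/(-2734 + 155)) = 1/(2155 - 1018/(-2579)) = 1/(2155 - 1018*(-1/2579)) = 1/(2155 + 1018/2579) = 1/(5558763/2579) = 2579/5558763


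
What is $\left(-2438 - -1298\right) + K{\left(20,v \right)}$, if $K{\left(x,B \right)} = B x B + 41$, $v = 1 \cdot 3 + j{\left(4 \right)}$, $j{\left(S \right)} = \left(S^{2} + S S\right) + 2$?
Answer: $26281$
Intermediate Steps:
$j{\left(S \right)} = 2 + 2 S^{2}$ ($j{\left(S \right)} = \left(S^{2} + S^{2}\right) + 2 = 2 S^{2} + 2 = 2 + 2 S^{2}$)
$v = 37$ ($v = 1 \cdot 3 + \left(2 + 2 \cdot 4^{2}\right) = 3 + \left(2 + 2 \cdot 16\right) = 3 + \left(2 + 32\right) = 3 + 34 = 37$)
$K{\left(x,B \right)} = 41 + x B^{2}$ ($K{\left(x,B \right)} = x B^{2} + 41 = 41 + x B^{2}$)
$\left(-2438 - -1298\right) + K{\left(20,v \right)} = \left(-2438 - -1298\right) + \left(41 + 20 \cdot 37^{2}\right) = \left(-2438 + 1298\right) + \left(41 + 20 \cdot 1369\right) = -1140 + \left(41 + 27380\right) = -1140 + 27421 = 26281$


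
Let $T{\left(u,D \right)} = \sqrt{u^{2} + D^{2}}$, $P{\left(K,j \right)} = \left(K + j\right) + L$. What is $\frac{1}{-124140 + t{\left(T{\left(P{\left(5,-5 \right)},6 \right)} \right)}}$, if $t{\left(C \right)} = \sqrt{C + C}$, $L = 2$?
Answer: $- \frac{11956807587150}{1484318093868800999} - \frac{192634245 \sqrt[4]{10}}{1484318093868800999} - \frac{6207 \sqrt{10}}{2968636187737601998} - \frac{10^{\frac{3}{4}}}{29686361877376019980} \approx -8.0556 \cdot 10^{-6}$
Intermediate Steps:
$P{\left(K,j \right)} = 2 + K + j$ ($P{\left(K,j \right)} = \left(K + j\right) + 2 = 2 + K + j$)
$T{\left(u,D \right)} = \sqrt{D^{2} + u^{2}}$
$t{\left(C \right)} = \sqrt{2} \sqrt{C}$ ($t{\left(C \right)} = \sqrt{2 C} = \sqrt{2} \sqrt{C}$)
$\frac{1}{-124140 + t{\left(T{\left(P{\left(5,-5 \right)},6 \right)} \right)}} = \frac{1}{-124140 + \sqrt{2} \sqrt{\sqrt{6^{2} + \left(2 + 5 - 5\right)^{2}}}} = \frac{1}{-124140 + \sqrt{2} \sqrt{\sqrt{36 + 2^{2}}}} = \frac{1}{-124140 + \sqrt{2} \sqrt{\sqrt{36 + 4}}} = \frac{1}{-124140 + \sqrt{2} \sqrt{\sqrt{40}}} = \frac{1}{-124140 + \sqrt{2} \sqrt{2 \sqrt{10}}} = \frac{1}{-124140 + \sqrt{2} \cdot 2^{\frac{3}{4}} \sqrt[4]{5}} = \frac{1}{-124140 + 2 \sqrt[4]{10}}$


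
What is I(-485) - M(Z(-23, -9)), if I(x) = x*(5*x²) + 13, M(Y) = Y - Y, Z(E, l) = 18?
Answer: -570420612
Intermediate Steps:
M(Y) = 0
I(x) = 13 + 5*x³ (I(x) = 5*x³ + 13 = 13 + 5*x³)
I(-485) - M(Z(-23, -9)) = (13 + 5*(-485)³) - 1*0 = (13 + 5*(-114084125)) + 0 = (13 - 570420625) + 0 = -570420612 + 0 = -570420612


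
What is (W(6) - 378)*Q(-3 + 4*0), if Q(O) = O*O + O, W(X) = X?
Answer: -2232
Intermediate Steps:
Q(O) = O + O**2 (Q(O) = O**2 + O = O + O**2)
(W(6) - 378)*Q(-3 + 4*0) = (6 - 378)*((-3 + 4*0)*(1 + (-3 + 4*0))) = -372*(-3 + 0)*(1 + (-3 + 0)) = -(-1116)*(1 - 3) = -(-1116)*(-2) = -372*6 = -2232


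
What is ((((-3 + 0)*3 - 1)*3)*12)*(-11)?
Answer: 3960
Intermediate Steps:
((((-3 + 0)*3 - 1)*3)*12)*(-11) = (((-3*3 - 1)*3)*12)*(-11) = (((-9 - 1)*3)*12)*(-11) = (-10*3*12)*(-11) = -30*12*(-11) = -360*(-11) = 3960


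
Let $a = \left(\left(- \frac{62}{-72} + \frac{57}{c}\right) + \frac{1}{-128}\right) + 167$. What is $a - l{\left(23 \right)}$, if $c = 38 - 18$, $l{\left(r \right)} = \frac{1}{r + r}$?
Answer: $\frac{22611893}{132480} \approx 170.68$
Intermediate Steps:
$l{\left(r \right)} = \frac{1}{2 r}$
$c = 20$ ($c = 38 - 18 = 20$)
$a = \frac{983251}{5760}$ ($a = \left(\left(- \frac{62}{-72} + \frac{57}{20}\right) + \frac{1}{-128}\right) + 167 = \left(\left(\left(-62\right) \left(- \frac{1}{72}\right) + 57 \cdot \frac{1}{20}\right) - \frac{1}{128}\right) + 167 = \left(\left(\frac{31}{36} + \frac{57}{20}\right) - \frac{1}{128}\right) + 167 = \left(\frac{167}{45} - \frac{1}{128}\right) + 167 = \frac{21331}{5760} + 167 = \frac{983251}{5760} \approx 170.7$)
$a - l{\left(23 \right)} = \frac{983251}{5760} - \frac{1}{2 \cdot 23} = \frac{983251}{5760} - \frac{1}{2} \cdot \frac{1}{23} = \frac{983251}{5760} - \frac{1}{46} = \frac{22611893}{132480}$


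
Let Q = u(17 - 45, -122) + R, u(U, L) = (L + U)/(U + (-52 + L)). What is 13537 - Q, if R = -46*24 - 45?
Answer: 1483211/101 ≈ 14685.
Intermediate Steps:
R = -1149 (R = -1104 - 45 = -1149)
u(U, L) = (L + U)/(-52 + L + U)
Q = -115974/101 (Q = (-122 + (17 - 45))/(-52 - 122 + (17 - 45)) - 1149 = (-122 - 28)/(-52 - 122 - 28) - 1149 = -150/(-202) - 1149 = -1/202*(-150) - 1149 = 75/101 - 1149 = -115974/101 ≈ -1148.3)
13537 - Q = 13537 - 1*(-115974/101) = 13537 + 115974/101 = 1483211/101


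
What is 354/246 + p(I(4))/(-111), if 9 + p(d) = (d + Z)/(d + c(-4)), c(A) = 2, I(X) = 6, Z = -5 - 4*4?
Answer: 18653/12136 ≈ 1.5370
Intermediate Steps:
Z = -21 (Z = -5 - 16 = -21)
p(d) = -9 + (-21 + d)/(2 + d) (p(d) = -9 + (d - 21)/(d + 2) = -9 + (-21 + d)/(2 + d))
354/246 + p(I(4))/(-111) = 354/246 + ((-39 - 8*6)/(2 + 6))/(-111) = 354*(1/246) + ((-39 - 48)/8)*(-1/111) = 59/41 + ((⅛)*(-87))*(-1/111) = 59/41 - 87/8*(-1/111) = 59/41 + 29/296 = 18653/12136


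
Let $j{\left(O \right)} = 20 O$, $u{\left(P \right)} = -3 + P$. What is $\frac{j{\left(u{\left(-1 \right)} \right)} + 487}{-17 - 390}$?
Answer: $-1$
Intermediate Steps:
$\frac{j{\left(u{\left(-1 \right)} \right)} + 487}{-17 - 390} = \frac{20 \left(-3 - 1\right) + 487}{-17 - 390} = \frac{20 \left(-4\right) + 487}{-407} = \left(-80 + 487\right) \left(- \frac{1}{407}\right) = 407 \left(- \frac{1}{407}\right) = -1$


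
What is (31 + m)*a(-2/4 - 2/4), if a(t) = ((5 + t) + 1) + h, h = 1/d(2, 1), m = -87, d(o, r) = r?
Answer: -336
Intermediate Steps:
h = 1 (h = 1/1 = 1)
a(t) = 7 + t (a(t) = ((5 + t) + 1) + 1 = (6 + t) + 1 = 7 + t)
(31 + m)*a(-2/4 - 2/4) = (31 - 87)*(7 + (-2/4 - 2/4)) = -56*(7 + (-2*1/4 - 2*1/4)) = -56*(7 + (-1/2 - 1/2)) = -56*(7 - 1) = -56*6 = -336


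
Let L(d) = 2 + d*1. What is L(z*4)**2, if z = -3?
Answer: 100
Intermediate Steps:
L(d) = 2 + d
L(z*4)**2 = (2 - 3*4)**2 = (2 - 12)**2 = (-10)**2 = 100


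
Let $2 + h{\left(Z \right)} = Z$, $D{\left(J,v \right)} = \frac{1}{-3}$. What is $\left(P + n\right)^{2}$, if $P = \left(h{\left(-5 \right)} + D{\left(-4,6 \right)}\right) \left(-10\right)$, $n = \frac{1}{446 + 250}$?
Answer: $\frac{2605183681}{484416} \approx 5378.0$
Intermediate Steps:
$D{\left(J,v \right)} = - \frac{1}{3}$
$h{\left(Z \right)} = -2 + Z$
$n = \frac{1}{696} \approx 0.0014368$
$P = \frac{220}{3}$ ($P = \left(\left(-2 - 5\right) - \frac{1}{3}\right) \left(-10\right) = \left(-7 - \frac{1}{3}\right) \left(-10\right) = \left(- \frac{22}{3}\right) \left(-10\right) = \frac{220}{3} \approx 73.333$)
$\left(P + n\right)^{2} = \left(\frac{220}{3} + \frac{1}{696}\right)^{2} = \left(\frac{51041}{696}\right)^{2} = \frac{2605183681}{484416}$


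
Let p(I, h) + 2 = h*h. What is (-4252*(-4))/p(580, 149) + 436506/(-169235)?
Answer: -6811647814/3756847765 ≈ -1.8131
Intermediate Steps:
p(I, h) = -2 + h² (p(I, h) = -2 + h*h = -2 + h²)
(-4252*(-4))/p(580, 149) + 436506/(-169235) = (-4252*(-4))/(-2 + 149²) + 436506/(-169235) = 17008/(-2 + 22201) + 436506*(-1/169235) = 17008/22199 - 436506/169235 = -6811647814/3756847765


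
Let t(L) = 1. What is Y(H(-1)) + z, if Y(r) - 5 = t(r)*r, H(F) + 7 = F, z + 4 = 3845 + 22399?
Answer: 26237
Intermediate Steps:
z = 26240 (z = -4 + (3845 + 22399) = -4 + 26244 = 26240)
H(F) = -7 + F
Y(r) = 5 + r (Y(r) = 5 + 1*r = 5 + r)
Y(H(-1)) + z = (5 + (-7 - 1)) + 26240 = (5 - 8) + 26240 = -3 + 26240 = 26237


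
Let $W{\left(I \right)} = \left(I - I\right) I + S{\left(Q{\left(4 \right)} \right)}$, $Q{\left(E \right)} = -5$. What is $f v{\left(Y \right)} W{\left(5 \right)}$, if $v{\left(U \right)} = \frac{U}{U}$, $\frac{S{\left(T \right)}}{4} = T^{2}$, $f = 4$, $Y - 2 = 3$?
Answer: $400$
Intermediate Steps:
$Y = 5$ ($Y = 2 + 3 = 5$)
$S{\left(T \right)} = 4 T^{2}$
$W{\left(I \right)} = 100$ ($W{\left(I \right)} = \left(I - I\right) I + 4 \left(-5\right)^{2} = 0 I + 4 \cdot 25 = 0 + 100 = 100$)
$v{\left(U \right)} = 1$
$f v{\left(Y \right)} W{\left(5 \right)} = 4 \cdot 1 \cdot 100 = 4 \cdot 100 = 400$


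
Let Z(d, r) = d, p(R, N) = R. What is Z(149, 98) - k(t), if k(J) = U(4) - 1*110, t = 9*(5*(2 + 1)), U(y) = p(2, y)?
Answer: 257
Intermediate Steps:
U(y) = 2
t = 135 (t = 9*(5*3) = 9*15 = 135)
k(J) = -108 (k(J) = 2 - 1*110 = 2 - 110 = -108)
Z(149, 98) - k(t) = 149 - 1*(-108) = 149 + 108 = 257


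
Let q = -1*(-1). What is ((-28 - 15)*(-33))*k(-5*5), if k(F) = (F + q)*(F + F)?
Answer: 1702800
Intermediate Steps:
q = 1
k(F) = 2*F*(1 + F) (k(F) = (F + 1)*(F + F) = (1 + F)*(2*F) = 2*F*(1 + F))
((-28 - 15)*(-33))*k(-5*5) = ((-28 - 15)*(-33))*(2*(-5*5)*(1 - 5*5)) = (-43*(-33))*(2*(-25)*(1 - 25)) = 1419*(2*(-25)*(-24)) = 1419*1200 = 1702800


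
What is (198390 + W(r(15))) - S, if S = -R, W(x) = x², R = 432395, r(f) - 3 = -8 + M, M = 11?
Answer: 630821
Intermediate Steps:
r(f) = 6 (r(f) = 3 + (-8 + 11) = 3 + 3 = 6)
S = -432395 (S = -1*432395 = -432395)
(198390 + W(r(15))) - S = (198390 + 6²) - 1*(-432395) = (198390 + 36) + 432395 = 198426 + 432395 = 630821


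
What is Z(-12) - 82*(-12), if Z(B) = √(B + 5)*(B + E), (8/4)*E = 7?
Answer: 984 - 17*I*√7/2 ≈ 984.0 - 22.489*I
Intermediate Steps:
E = 7/2 (E = (½)*7 = 7/2 ≈ 3.5000)
Z(B) = √(5 + B)*(7/2 + B) (Z(B) = √(B + 5)*(B + 7/2) = √(5 + B)*(7/2 + B))
Z(-12) - 82*(-12) = √(5 - 12)*(7/2 - 12) - 82*(-12) = √(-7)*(-17/2) + 984 = (I*√7)*(-17/2) + 984 = -17*I*√7/2 + 984 = 984 - 17*I*√7/2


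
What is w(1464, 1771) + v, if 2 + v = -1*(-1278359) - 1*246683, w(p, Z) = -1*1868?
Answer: 1029806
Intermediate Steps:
w(p, Z) = -1868
v = 1031674 (v = -2 + (-1*(-1278359) - 1*246683) = -2 + (1278359 - 246683) = -2 + 1031676 = 1031674)
w(1464, 1771) + v = -1868 + 1031674 = 1029806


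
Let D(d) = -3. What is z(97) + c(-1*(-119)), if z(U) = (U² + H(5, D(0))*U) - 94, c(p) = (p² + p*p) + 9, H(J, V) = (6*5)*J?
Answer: 52196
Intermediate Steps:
H(J, V) = 30*J
c(p) = 9 + 2*p² (c(p) = (p² + p²) + 9 = 2*p² + 9 = 9 + 2*p²)
z(U) = -94 + U² + 150*U (z(U) = (U² + (30*5)*U) - 94 = (U² + 150*U) - 94 = -94 + U² + 150*U)
z(97) + c(-1*(-119)) = (-94 + 97² + 150*97) + (9 + 2*(-1*(-119))²) = (-94 + 9409 + 14550) + (9 + 2*119²) = 23865 + (9 + 2*14161) = 23865 + (9 + 28322) = 23865 + 28331 = 52196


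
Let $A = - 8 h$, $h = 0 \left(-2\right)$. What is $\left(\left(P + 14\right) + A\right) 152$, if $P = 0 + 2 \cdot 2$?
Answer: $2736$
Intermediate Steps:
$P = 4$ ($P = 0 + 4 = 4$)
$h = 0$
$A = 0$ ($A = \left(-8\right) 0 = 0$)
$\left(\left(P + 14\right) + A\right) 152 = \left(\left(4 + 14\right) + 0\right) 152 = \left(18 + 0\right) 152 = 18 \cdot 152 = 2736$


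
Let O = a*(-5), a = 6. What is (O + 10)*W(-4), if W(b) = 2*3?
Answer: -120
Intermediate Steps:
W(b) = 6
O = -30 (O = 6*(-5) = -30)
(O + 10)*W(-4) = (-30 + 10)*6 = -20*6 = -120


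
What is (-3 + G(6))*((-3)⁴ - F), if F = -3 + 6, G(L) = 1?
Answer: -156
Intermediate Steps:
F = 3
(-3 + G(6))*((-3)⁴ - F) = (-3 + 1)*((-3)⁴ - 1*3) = -2*(81 - 3) = -2*78 = -156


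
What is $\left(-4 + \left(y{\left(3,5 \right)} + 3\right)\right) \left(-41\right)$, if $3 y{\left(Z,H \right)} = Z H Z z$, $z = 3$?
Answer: $-1804$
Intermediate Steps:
$y{\left(Z,H \right)} = H Z^{2}$ ($y{\left(Z,H \right)} = \frac{Z H Z 3}{3} = \frac{H Z^{2} \cdot 3}{3} = \frac{3 H Z^{2}}{3} = H Z^{2}$)
$\left(-4 + \left(y{\left(3,5 \right)} + 3\right)\right) \left(-41\right) = \left(-4 + \left(5 \cdot 3^{2} + 3\right)\right) \left(-41\right) = \left(-4 + \left(5 \cdot 9 + 3\right)\right) \left(-41\right) = \left(-4 + \left(45 + 3\right)\right) \left(-41\right) = \left(-4 + 48\right) \left(-41\right) = 44 \left(-41\right) = -1804$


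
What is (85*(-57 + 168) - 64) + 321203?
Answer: 330574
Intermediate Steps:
(85*(-57 + 168) - 64) + 321203 = (85*111 - 64) + 321203 = (9435 - 64) + 321203 = 9371 + 321203 = 330574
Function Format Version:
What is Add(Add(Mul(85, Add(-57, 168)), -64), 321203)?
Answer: 330574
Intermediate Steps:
Add(Add(Mul(85, Add(-57, 168)), -64), 321203) = Add(Add(Mul(85, 111), -64), 321203) = Add(Add(9435, -64), 321203) = Add(9371, 321203) = 330574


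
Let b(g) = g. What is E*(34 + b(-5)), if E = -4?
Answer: -116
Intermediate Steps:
E*(34 + b(-5)) = -4*(34 - 5) = -4*29 = -116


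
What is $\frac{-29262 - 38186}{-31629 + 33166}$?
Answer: $- \frac{67448}{1537} \approx -43.883$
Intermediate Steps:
$\frac{-29262 - 38186}{-31629 + 33166} = - \frac{67448}{1537}$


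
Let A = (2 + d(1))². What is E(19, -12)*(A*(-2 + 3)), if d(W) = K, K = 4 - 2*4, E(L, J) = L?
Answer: 76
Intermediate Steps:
K = -4 (K = 4 - 8 = -4)
d(W) = -4
A = 4 (A = (2 - 4)² = (-2)² = 4)
E(19, -12)*(A*(-2 + 3)) = 19*(4*(-2 + 3)) = 19*(4*1) = 19*4 = 76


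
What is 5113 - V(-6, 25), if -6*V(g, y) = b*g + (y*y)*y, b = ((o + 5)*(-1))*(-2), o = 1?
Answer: 46231/6 ≈ 7705.2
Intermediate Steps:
b = 12 (b = ((1 + 5)*(-1))*(-2) = (6*(-1))*(-2) = -6*(-2) = 12)
V(g, y) = -2*g - y³/6 (V(g, y) = -(12*g + (y*y)*y)/6 = -(12*g + y²*y)/6 = -(12*g + y³)/6 = -(y³ + 12*g)/6 = -2*g - y³/6)
5113 - V(-6, 25) = 5113 - (-2*(-6) - ⅙*25³) = 5113 - (12 - ⅙*15625) = 5113 - (12 - 15625/6) = 5113 - 1*(-15553/6) = 5113 + 15553/6 = 46231/6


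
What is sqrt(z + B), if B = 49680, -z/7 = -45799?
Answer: sqrt(370273) ≈ 608.50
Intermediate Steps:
z = 320593 (z = -7*(-45799) = 320593)
sqrt(z + B) = sqrt(320593 + 49680) = sqrt(370273)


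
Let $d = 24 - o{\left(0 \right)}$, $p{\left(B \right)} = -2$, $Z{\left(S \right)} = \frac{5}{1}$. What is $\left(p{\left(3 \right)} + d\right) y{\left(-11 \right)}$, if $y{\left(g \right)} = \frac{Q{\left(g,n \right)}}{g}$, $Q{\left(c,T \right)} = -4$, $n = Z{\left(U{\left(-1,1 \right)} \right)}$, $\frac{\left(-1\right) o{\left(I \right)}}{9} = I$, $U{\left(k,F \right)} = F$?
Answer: $8$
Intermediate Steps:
$o{\left(I \right)} = - 9 I$
$Z{\left(S \right)} = 5$ ($Z{\left(S \right)} = 5 \cdot 1 = 5$)
$n = 5$
$y{\left(g \right)} = - \frac{4}{g}$
$d = 24$ ($d = 24 - \left(-9\right) 0 = 24 - 0 = 24 + 0 = 24$)
$\left(p{\left(3 \right)} + d\right) y{\left(-11 \right)} = \left(-2 + 24\right) \left(- \frac{4}{-11}\right) = 22 \left(\left(-4\right) \left(- \frac{1}{11}\right)\right) = 22 \cdot \frac{4}{11} = 8$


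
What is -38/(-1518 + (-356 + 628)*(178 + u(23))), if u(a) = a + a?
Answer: -19/29705 ≈ -0.00063962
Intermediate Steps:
u(a) = 2*a
-38/(-1518 + (-356 + 628)*(178 + u(23))) = -38/(-1518 + (-356 + 628)*(178 + 2*23)) = -38/(-1518 + 272*(178 + 46)) = -38/(-1518 + 272*224) = -38/(-1518 + 60928) = -38/59410 = (1/59410)*(-38) = -19/29705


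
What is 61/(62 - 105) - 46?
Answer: -2039/43 ≈ -47.419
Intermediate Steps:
61/(62 - 105) - 46 = 61/(-43) - 46 = -1/43*61 - 46 = -61/43 - 46 = -2039/43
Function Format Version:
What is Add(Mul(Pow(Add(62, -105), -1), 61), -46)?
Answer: Rational(-2039, 43) ≈ -47.419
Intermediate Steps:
Add(Mul(Pow(Add(62, -105), -1), 61), -46) = Add(Mul(Pow(-43, -1), 61), -46) = Add(Mul(Rational(-1, 43), 61), -46) = Add(Rational(-61, 43), -46) = Rational(-2039, 43)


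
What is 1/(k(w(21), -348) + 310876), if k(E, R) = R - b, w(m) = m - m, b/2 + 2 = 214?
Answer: 1/310104 ≈ 3.2247e-6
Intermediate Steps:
b = 424 (b = -4 + 2*214 = -4 + 428 = 424)
w(m) = 0
k(E, R) = -424 + R (k(E, R) = R - 1*424 = R - 424 = -424 + R)
1/(k(w(21), -348) + 310876) = 1/((-424 - 348) + 310876) = 1/(-772 + 310876) = 1/310104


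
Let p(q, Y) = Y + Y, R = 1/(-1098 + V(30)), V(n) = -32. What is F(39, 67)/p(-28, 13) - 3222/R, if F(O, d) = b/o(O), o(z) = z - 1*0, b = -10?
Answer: 1845916015/507 ≈ 3.6409e+6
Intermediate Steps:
o(z) = z (o(z) = z + 0 = z)
R = -1/1130 (R = 1/(-1098 - 32) = 1/(-1130) = -1/1130 ≈ -0.00088496)
p(q, Y) = 2*Y
F(O, d) = -10/O
F(39, 67)/p(-28, 13) - 3222/R = (-10/39)/((2*13)) - 3222/(-1/1130) = -10*1/39/26 - 3222*(-1130) = -10/39*1/26 + 3640860 = -5/507 + 3640860 = 1845916015/507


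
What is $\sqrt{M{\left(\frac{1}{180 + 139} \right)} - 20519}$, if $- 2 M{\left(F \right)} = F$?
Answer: $\frac{i \sqrt{8352136474}}{638} \approx 143.24 i$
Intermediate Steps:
$M{\left(F \right)} = - \frac{F}{2}$
$\sqrt{M{\left(\frac{1}{180 + 139} \right)} - 20519} = \sqrt{- \frac{1}{2 \left(180 + 139\right)} - 20519} = \sqrt{- \frac{1}{2 \cdot 319} - 20519} = \sqrt{\left(- \frac{1}{2}\right) \frac{1}{319} - 20519} = \sqrt{- \frac{1}{638} - 20519} = \sqrt{- \frac{13091123}{638}} = \frac{i \sqrt{8352136474}}{638}$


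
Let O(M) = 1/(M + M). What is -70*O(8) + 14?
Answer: 77/8 ≈ 9.6250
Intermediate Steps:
O(M) = 1/(2*M)
-70*O(8) + 14 = -35/8 + 14 = 77/8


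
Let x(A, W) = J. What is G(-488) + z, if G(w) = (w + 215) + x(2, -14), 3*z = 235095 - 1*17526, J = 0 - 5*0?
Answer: 72250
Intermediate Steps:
J = 0 (J = 0 + 0 = 0)
z = 72523 (z = (235095 - 1*17526)/3 = (235095 - 17526)/3 = (⅓)*217569 = 72523)
x(A, W) = 0
G(w) = 215 + w (G(w) = (w + 215) + 0 = (215 + w) + 0 = 215 + w)
G(-488) + z = (215 - 488) + 72523 = -273 + 72523 = 72250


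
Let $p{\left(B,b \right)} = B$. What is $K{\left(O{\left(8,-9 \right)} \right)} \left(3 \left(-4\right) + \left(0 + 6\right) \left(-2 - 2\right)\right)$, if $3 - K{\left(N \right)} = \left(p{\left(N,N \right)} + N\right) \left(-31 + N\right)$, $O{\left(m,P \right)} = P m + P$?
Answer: $653076$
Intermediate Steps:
$O{\left(m,P \right)} = P + P m$
$K{\left(N \right)} = 3 - 2 N \left(-31 + N\right)$ ($K{\left(N \right)} = 3 - \left(N + N\right) \left(-31 + N\right) = 3 - 2 N \left(-31 + N\right)$)
$K{\left(O{\left(8,-9 \right)} \right)} \left(3 \left(-4\right) + \left(0 + 6\right) \left(-2 - 2\right)\right) = \left(3 - 2 \left(- 9 \left(1 + 8\right)\right)^{2} + 62 \left(- 9 \left(1 + 8\right)\right)\right) \left(3 \left(-4\right) + \left(0 + 6\right) \left(-2 - 2\right)\right) = \left(3 - 2 \left(\left(-9\right) 9\right)^{2} + 62 \left(\left(-9\right) 9\right)\right) \left(-12 + 6 \left(-4\right)\right) = \left(3 - 2 \left(-81\right)^{2} + 62 \left(-81\right)\right) \left(-12 - 24\right) = \left(3 - 13122 - 5022\right) \left(-36\right) = \left(-18141\right) \left(-36\right) = 653076$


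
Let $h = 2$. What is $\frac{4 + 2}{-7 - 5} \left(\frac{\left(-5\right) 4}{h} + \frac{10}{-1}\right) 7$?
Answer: $70$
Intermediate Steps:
$\frac{4 + 2}{-7 - 5} \left(\frac{\left(-5\right) 4}{h} + \frac{10}{-1}\right) 7 = \frac{4 + 2}{-7 - 5} \left(\frac{\left(-5\right) 4}{2} + \frac{10}{-1}\right) 7 = \frac{6}{-12} \left(\left(-20\right) \frac{1}{2} + 10 \left(-1\right)\right) 7 = 6 \left(- \frac{1}{12}\right) \left(-10 - 10\right) 7 = \left(- \frac{1}{2}\right) \left(-20\right) 7 = 10 \cdot 7 = 70$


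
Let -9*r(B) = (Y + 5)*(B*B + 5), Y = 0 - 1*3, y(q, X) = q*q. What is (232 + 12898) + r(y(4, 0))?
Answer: 13072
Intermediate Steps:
y(q, X) = q²
Y = -3 (Y = 0 - 3 = -3)
r(B) = -10/9 - 2*B²/9 (r(B) = -(-3 + 5)*(B*B + 5)/9 = -2*(B² + 5)/9 = -2*(5 + B²)/9 = -(10 + 2*B²)/9 = -10/9 - 2*B²/9)
(232 + 12898) + r(y(4, 0)) = (232 + 12898) + (-10/9 - 2*(4²)²/9) = 13130 + (-10/9 - 2/9*16²) = 13130 + (-10/9 - 2/9*256) = 13130 + (-10/9 - 512/9) = 13130 - 58 = 13072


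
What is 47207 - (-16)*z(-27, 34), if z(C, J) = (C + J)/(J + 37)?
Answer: 3351809/71 ≈ 47209.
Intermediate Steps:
z(C, J) = (C + J)/(37 + J)
47207 - (-16)*z(-27, 34) = 47207 - (-16)*(-27 + 34)/(37 + 34) = 47207 - (-16)*7/71 = 47207 - 1*(-112/71) = 47207 + 112/71 = 3351809/71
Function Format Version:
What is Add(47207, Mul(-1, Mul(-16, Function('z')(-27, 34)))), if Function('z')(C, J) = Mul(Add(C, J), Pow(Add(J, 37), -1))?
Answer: Rational(3351809, 71) ≈ 47209.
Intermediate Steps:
Function('z')(C, J) = Mul(Pow(Add(37, J), -1), Add(C, J)) (Function('z')(C, J) = Mul(Add(C, J), Pow(Add(37, J), -1)) = Mul(Pow(Add(37, J), -1), Add(C, J)))
Add(47207, Mul(-1, Mul(-16, Function('z')(-27, 34)))) = Add(47207, Mul(-1, Mul(-16, Mul(Pow(Add(37, 34), -1), Add(-27, 34))))) = Add(47207, Mul(-1, Mul(-16, Mul(Pow(71, -1), 7)))) = Add(47207, Mul(-1, Mul(-16, Mul(Rational(1, 71), 7)))) = Add(47207, Mul(-1, Mul(-16, Rational(7, 71)))) = Add(47207, Mul(-1, Rational(-112, 71))) = Add(47207, Rational(112, 71)) = Rational(3351809, 71)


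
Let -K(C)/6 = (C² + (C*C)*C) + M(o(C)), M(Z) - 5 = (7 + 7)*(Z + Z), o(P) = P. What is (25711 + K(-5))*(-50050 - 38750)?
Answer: -2408344800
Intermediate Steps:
M(Z) = 5 + 28*Z (M(Z) = 5 + (7 + 7)*(Z + Z) = 5 + 14*(2*Z) = 5 + 28*Z)
K(C) = -30 - 168*C - 6*C² - 6*C³ (K(C) = -6*((C² + (C*C)*C) + (5 + 28*C)) = -6*((C² + C²*C) + (5 + 28*C)) = -6*((C² + C³) + (5 + 28*C)) = -6*(5 + C² + C³ + 28*C) = -30 - 168*C - 6*C² - 6*C³)
(25711 + K(-5))*(-50050 - 38750) = (25711 + (-30 - 168*(-5) - 6*(-5)² - 6*(-5)³))*(-50050 - 38750) = (25711 + (-30 + 840 - 6*25 - 6*(-125)))*(-88800) = (25711 + (-30 + 840 - 150 + 750))*(-88800) = (25711 + 1410)*(-88800) = 27121*(-88800) = -2408344800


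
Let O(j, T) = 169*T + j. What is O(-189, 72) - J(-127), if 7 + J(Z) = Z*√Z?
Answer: 11986 + 127*I*√127 ≈ 11986.0 + 1431.2*I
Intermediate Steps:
J(Z) = -7 + Z^(3/2) (J(Z) = -7 + Z*√Z = -7 + Z^(3/2))
O(j, T) = j + 169*T
O(-189, 72) - J(-127) = (-189 + 169*72) - (-7 + (-127)^(3/2)) = (-189 + 12168) - (-7 - 127*I*√127) = 11979 + (7 + 127*I*√127) = 11986 + 127*I*√127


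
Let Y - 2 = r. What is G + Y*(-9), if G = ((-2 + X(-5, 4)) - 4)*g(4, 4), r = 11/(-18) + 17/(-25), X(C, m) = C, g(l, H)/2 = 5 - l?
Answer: -1419/50 ≈ -28.380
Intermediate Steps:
g(l, H) = 10 - 2*l (g(l, H) = 2*(5 - l) = 10 - 2*l)
r = -581/450 (r = 11*(-1/18) + 17*(-1/25) = -11/18 - 17/25 = -581/450 ≈ -1.2911)
Y = 319/450 (Y = 2 - 581/450 = 319/450 ≈ 0.70889)
G = -22 (G = ((-2 - 5) - 4)*(10 - 2*4) = (-7 - 4)*(10 - 8) = -11*2 = -22)
G + Y*(-9) = -22 + (319/450)*(-9) = -22 - 319/50 = -1419/50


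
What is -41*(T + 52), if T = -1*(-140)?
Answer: -7872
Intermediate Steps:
T = 140
-41*(T + 52) = -41*(140 + 52) = -41*192 = -7872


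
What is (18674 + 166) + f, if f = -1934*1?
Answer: 16906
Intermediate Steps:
f = -1934
(18674 + 166) + f = (18674 + 166) - 1934 = 18840 - 1934 = 16906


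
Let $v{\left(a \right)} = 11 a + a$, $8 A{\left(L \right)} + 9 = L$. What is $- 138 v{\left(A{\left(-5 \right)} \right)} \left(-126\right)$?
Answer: $-365148$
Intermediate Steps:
$A{\left(L \right)} = - \frac{9}{8} + \frac{L}{8}$
$v{\left(a \right)} = 12 a$
$- 138 v{\left(A{\left(-5 \right)} \right)} \left(-126\right) = - 138 \cdot 12 \left(- \frac{9}{8} + \frac{1}{8} \left(-5\right)\right) \left(-126\right) = - 138 \cdot 12 \left(- \frac{9}{8} - \frac{5}{8}\right) \left(-126\right) = - 138 \cdot 12 \left(- \frac{7}{4}\right) \left(-126\right) = \left(-138\right) \left(-21\right) \left(-126\right) = 2898 \left(-126\right) = -365148$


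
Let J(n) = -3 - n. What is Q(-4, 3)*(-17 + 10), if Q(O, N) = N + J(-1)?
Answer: -7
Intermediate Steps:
Q(O, N) = -2 + N (Q(O, N) = N + (-3 - 1*(-1)) = N + (-3 + 1) = N - 2 = -2 + N)
Q(-4, 3)*(-17 + 10) = (-2 + 3)*(-17 + 10) = 1*(-7) = -7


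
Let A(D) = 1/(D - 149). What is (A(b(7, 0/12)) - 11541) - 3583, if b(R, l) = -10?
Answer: -2404717/159 ≈ -15124.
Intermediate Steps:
A(D) = 1/(-149 + D)
(A(b(7, 0/12)) - 11541) - 3583 = (1/(-149 - 10) - 11541) - 3583 = (1/(-159) - 11541) - 3583 = (-1/159 - 11541) - 3583 = -1835020/159 - 3583 = -2404717/159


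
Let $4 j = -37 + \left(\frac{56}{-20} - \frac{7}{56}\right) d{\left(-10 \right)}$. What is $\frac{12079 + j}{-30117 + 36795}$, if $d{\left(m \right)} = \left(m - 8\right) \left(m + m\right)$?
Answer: $\frac{7871}{4452} \approx 1.768$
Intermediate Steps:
$d{\left(m \right)} = 2 m \left(-8 + m\right)$ ($d{\left(m \right)} = \left(-8 + m\right) 2 m = 2 m \left(-8 + m\right)$)
$j = - \frac{545}{2}$ ($j = \frac{-37 + \left(\frac{56}{-20} - \frac{7}{56}\right) 2 \left(-10\right) \left(-8 - 10\right)}{4} = \frac{-37 + \left(56 \left(- \frac{1}{20}\right) - \frac{1}{8}\right) 2 \left(-10\right) \left(-18\right)}{4} = \frac{-37 + \left(- \frac{14}{5} - \frac{1}{8}\right) 360}{4} = \frac{-37 - 1053}{4} = \frac{1}{4} \left(-1090\right) = - \frac{545}{2} \approx -272.5$)
$\frac{12079 + j}{-30117 + 36795} = \frac{12079 - \frac{545}{2}}{-30117 + 36795} = \frac{23613}{2 \cdot 6678} = \frac{23613}{2} \cdot \frac{1}{6678} = \frac{7871}{4452}$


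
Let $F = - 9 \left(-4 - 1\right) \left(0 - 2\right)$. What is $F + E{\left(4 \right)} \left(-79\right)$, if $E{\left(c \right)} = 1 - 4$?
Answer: $147$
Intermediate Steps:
$E{\left(c \right)} = -3$
$F = -90$ ($F = - 9 \left(\left(-5\right) \left(-2\right)\right) = \left(-9\right) 10 = -90$)
$F + E{\left(4 \right)} \left(-79\right) = -90 - -237 = -90 + 237 = 147$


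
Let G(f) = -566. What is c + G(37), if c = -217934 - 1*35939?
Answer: -254439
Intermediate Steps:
c = -253873 (c = -217934 - 35939 = -253873)
c + G(37) = -253873 - 566 = -254439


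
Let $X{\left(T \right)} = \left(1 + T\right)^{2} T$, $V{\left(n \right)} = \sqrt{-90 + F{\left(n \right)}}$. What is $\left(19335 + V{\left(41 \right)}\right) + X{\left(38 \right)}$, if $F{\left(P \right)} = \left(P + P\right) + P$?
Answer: $77133 + \sqrt{33} \approx 77139.0$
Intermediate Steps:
$F{\left(P \right)} = 3 P$ ($F{\left(P \right)} = 2 P + P = 3 P$)
$V{\left(n \right)} = \sqrt{-90 + 3 n}$
$X{\left(T \right)} = T \left(1 + T\right)^{2}$
$\left(19335 + V{\left(41 \right)}\right) + X{\left(38 \right)} = \left(19335 + \sqrt{-90 + 3 \cdot 41}\right) + 38 \left(1 + 38\right)^{2} = \left(19335 + \sqrt{-90 + 123}\right) + 38 \cdot 39^{2} = \left(19335 + \sqrt{33}\right) + 38 \cdot 1521 = \left(19335 + \sqrt{33}\right) + 57798 = 77133 + \sqrt{33}$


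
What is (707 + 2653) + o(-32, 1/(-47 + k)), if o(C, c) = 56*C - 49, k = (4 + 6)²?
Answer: 1519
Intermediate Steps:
k = 100 (k = 10² = 100)
o(C, c) = -49 + 56*C
(707 + 2653) + o(-32, 1/(-47 + k)) = (707 + 2653) + (-49 + 56*(-32)) = 3360 + (-49 - 1792) = 3360 - 1841 = 1519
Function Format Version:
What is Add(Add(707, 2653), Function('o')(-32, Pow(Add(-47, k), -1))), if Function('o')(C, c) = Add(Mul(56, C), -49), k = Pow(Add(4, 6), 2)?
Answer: 1519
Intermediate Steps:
k = 100 (k = Pow(10, 2) = 100)
Function('o')(C, c) = Add(-49, Mul(56, C))
Add(Add(707, 2653), Function('o')(-32, Pow(Add(-47, k), -1))) = Add(Add(707, 2653), Add(-49, Mul(56, -32))) = Add(3360, Add(-49, -1792)) = Add(3360, -1841) = 1519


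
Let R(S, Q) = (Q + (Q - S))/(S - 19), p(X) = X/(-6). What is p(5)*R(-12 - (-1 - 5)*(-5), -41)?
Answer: -100/183 ≈ -0.54645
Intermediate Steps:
p(X) = -X/6 (p(X) = X*(-⅙) = -X/6)
R(S, Q) = (-S + 2*Q)/(-19 + S)
p(5)*R(-12 - (-1 - 5)*(-5), -41) = (-⅙*5)*((-(-12 - (-1 - 5)*(-5)) + 2*(-41))/(-19 + (-12 - (-1 - 5)*(-5)))) = -5*(-(-12 - (-6)*(-5)) - 82)/(6*(-19 + (-12 - (-6)*(-5)))) = -5*(-(-12 - 1*30) - 82)/(6*(-19 + (-12 - 1*30))) = -5*(-(-12 - 30) - 82)/(6*(-19 + (-12 - 30))) = -5*(-1*(-42) - 82)/(6*(-19 - 42)) = -5*(42 - 82)/(6*(-61)) = -(-5)*(-40)/366 = -⅚*40/61 = -100/183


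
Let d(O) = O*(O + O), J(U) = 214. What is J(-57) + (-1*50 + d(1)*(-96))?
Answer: -28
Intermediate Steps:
d(O) = 2*O**2 (d(O) = O*(2*O) = 2*O**2)
J(-57) + (-1*50 + d(1)*(-96)) = 214 + (-1*50 + (2*1**2)*(-96)) = 214 + (-50 + (2*1)*(-96)) = 214 + (-50 + 2*(-96)) = 214 + (-50 - 192) = 214 - 242 = -28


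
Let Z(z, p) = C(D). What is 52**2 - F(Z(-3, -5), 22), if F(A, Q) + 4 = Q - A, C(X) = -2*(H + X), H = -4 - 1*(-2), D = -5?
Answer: 2700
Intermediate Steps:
H = -2 (H = -4 + 2 = -2)
C(X) = 4 - 2*X (C(X) = -2*(-2 + X) = 4 - 2*X)
Z(z, p) = 14 (Z(z, p) = 4 - 2*(-5) = 4 + 10 = 14)
F(A, Q) = -4 + Q - A (F(A, Q) = -4 + (Q - A) = -4 + Q - A)
52**2 - F(Z(-3, -5), 22) = 52**2 - (-4 + 22 - 1*14) = 2704 - (-4 + 22 - 14) = 2704 - 1*4 = 2704 - 4 = 2700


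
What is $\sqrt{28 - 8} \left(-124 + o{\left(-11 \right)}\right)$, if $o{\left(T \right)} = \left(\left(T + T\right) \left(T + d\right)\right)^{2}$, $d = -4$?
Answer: $217552 \sqrt{5} \approx 4.8646 \cdot 10^{5}$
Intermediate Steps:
$o{\left(T \right)} = 4 T^{2} \left(-4 + T\right)^{2}$ ($o{\left(T \right)} = \left(\left(T + T\right) \left(T - 4\right)\right)^{2} = \left(2 T \left(-4 + T\right)\right)^{2} = 4 T^{2} \left(-4 + T\right)^{2}$)
$\sqrt{28 - 8} \left(-124 + o{\left(-11 \right)}\right) = \sqrt{28 - 8} \left(-124 + 4 \left(-11\right)^{2} \left(-4 - 11\right)^{2}\right) = \sqrt{20} \left(-124 + 4 \cdot 121 \left(-15\right)^{2}\right) = 2 \sqrt{5} \left(-124 + 4 \cdot 121 \cdot 225\right) = 2 \sqrt{5} \left(-124 + 108900\right) = 2 \sqrt{5} \cdot 108776 = 217552 \sqrt{5}$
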